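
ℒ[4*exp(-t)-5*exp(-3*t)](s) 4/(s + 1)-5/(s + 3)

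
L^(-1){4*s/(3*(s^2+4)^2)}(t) t*sin(2*t)/3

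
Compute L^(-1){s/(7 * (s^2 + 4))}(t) cos(2 * t)/7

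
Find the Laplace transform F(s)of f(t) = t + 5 5/s + s^(-2)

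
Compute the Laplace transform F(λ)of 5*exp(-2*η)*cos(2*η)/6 5*(λ + 2)/(6*((λ + 2)^2 + 4))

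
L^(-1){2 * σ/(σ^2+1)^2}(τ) τ * sin(τ)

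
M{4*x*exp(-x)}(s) 4*gamma(s + 1)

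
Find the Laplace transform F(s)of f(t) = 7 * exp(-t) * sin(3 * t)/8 21/(8 * ((s + 1)^2 + 9))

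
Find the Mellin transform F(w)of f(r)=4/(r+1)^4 2*gamma(w)*gamma(4 - w)/3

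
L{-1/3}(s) -1/(3 * s)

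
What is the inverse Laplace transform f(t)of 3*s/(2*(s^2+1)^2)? 3*t*sin(t)/4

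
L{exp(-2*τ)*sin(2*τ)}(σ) 2/((σ+2)^2+4)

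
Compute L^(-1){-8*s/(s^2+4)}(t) -8*cos(2*t)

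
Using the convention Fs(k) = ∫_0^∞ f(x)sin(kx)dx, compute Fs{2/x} pi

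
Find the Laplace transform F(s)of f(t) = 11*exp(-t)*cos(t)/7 11*(s + 1)/(7*((s + 1)^2 + 1))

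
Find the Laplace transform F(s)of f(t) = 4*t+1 1/s+4/s^2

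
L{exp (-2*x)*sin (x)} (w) 1/ ( (w + 2)^2 + 1)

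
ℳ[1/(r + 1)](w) pi*csc(pi*w)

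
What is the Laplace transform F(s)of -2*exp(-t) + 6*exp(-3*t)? 6/(s + 3) - 2/(s + 1)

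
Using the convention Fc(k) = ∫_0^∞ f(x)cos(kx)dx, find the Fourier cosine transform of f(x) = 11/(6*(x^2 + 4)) 11*pi*exp(-2*k)/24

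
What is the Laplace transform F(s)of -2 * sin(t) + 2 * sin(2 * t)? 4/(s^2 + 4) - 2/(s^2 + 1)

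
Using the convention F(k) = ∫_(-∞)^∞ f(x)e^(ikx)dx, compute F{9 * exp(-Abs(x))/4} 9/(2 * (k^2 + 1))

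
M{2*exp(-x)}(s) 2*gamma(s)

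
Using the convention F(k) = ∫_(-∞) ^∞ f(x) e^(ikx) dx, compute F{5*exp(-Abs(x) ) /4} 5/(2*(k^2+1) ) 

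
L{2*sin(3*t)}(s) 6/(s^2 + 9)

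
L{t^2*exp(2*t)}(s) 2/(s - 2)^3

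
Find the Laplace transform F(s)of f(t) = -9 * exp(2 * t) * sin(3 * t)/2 -27/(2 * (s - 2)^2 + 18)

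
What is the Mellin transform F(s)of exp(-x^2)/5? gamma(s/2)/10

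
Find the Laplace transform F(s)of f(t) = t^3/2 3/s^4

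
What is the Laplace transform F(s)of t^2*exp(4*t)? 2/(s - 4)^3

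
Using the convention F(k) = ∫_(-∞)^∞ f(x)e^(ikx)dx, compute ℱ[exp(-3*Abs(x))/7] 6/(7*(k^2 + 9))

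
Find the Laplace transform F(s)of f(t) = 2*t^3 12/s^4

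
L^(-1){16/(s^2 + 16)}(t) 4 * sin(4 * t)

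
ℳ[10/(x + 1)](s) 10 * pi * csc(pi * s)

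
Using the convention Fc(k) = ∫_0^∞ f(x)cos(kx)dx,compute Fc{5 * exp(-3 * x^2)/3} 5 * sqrt(3) * sqrt(pi) * exp(-k^2/12)/18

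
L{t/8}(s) 1/(8*s^2)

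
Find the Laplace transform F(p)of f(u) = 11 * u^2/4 11/(2 * p^3)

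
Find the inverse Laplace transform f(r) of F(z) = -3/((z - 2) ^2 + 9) -exp(2*r)*sin(3*r) 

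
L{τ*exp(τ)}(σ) (σ - 1)^(-2)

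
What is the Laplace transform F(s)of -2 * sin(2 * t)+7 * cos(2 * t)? 7 * s/(s^2+4) - 4/(s^2+4)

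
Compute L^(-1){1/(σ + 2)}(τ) exp(-2*τ)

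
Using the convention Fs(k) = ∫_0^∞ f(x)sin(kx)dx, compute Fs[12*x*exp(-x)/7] 24*k/(7*(k^2 + 1)^2)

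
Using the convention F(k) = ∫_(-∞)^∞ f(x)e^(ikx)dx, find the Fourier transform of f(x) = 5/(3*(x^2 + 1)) 5*pi*exp(-Abs(k))/3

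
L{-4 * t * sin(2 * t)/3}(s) -16 * s/(3 * (s^2 + 4)^2)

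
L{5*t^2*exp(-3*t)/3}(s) 10/(3*(s + 3)^3)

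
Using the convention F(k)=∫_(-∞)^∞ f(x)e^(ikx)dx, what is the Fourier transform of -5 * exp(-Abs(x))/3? -10/(3 * k^2 + 3)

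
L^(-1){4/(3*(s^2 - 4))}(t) 2*sinh(2*t)/3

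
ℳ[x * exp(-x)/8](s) gamma(s+1)/8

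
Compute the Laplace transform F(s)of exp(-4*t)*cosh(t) (s + 4)/((s + 4)^2 - 1)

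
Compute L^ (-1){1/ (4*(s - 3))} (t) exp (3*t)/4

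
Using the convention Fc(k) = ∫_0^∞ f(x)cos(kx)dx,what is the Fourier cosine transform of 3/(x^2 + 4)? 3*pi*exp(-2*k)/4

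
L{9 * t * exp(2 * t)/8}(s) 9/(8 * (s - 2)^2)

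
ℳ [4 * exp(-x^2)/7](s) 2 * gamma(s/2)/7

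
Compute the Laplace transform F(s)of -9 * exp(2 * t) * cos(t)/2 9 * (2 - s)/(2 * ((s - 2)^2+1))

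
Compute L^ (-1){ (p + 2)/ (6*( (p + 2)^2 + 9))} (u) exp (-2*u)*cos (3*u)/6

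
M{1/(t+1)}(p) pi * csc(pi * p)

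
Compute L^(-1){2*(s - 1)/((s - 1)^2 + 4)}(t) 2*exp(t)*cos(2*t)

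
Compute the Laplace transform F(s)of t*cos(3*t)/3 (s^2 - 9)/(3*(s^2+9)^2)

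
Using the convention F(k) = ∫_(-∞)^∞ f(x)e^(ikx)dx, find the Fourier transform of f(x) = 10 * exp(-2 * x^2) 5 * sqrt(2) * sqrt(pi) * exp(-k^2/8)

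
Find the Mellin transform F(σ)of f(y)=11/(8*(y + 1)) 11*pi*csc(pi*σ)/8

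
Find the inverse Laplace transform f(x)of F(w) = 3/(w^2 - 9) sinh(3 * x)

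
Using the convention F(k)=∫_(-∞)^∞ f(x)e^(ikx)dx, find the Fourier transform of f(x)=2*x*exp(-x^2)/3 I*sqrt(pi)*k*exp(-k^2/4)/3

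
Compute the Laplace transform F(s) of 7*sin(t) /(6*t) 7*atan(1/s) /6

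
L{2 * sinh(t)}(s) 2/(s^2 - 1)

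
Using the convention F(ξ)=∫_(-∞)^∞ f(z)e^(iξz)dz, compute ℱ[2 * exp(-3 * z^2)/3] 2 * sqrt(3) * sqrt(pi) * exp(-ξ^2/12)/9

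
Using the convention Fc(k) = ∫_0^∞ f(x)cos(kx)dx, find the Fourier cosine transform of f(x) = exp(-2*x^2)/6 sqrt(2)*sqrt(pi)*exp(-k^2/8)/24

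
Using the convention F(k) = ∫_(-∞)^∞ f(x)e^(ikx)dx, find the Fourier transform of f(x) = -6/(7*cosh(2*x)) -3*pi/(7*cosh(pi*k/4))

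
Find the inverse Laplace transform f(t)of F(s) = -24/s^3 -12 * t^2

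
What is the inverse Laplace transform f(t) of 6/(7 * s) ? 6/7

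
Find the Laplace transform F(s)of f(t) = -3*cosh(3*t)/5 -3*s/(5*s^2 - 45)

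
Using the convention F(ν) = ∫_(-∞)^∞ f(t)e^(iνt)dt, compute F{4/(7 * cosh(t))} 4 * pi/(7 * cosh(pi * ν/2))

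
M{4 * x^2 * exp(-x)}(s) 4 * gamma(s+2)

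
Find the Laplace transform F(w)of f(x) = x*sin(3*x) 6*w/(w^2 + 9)^2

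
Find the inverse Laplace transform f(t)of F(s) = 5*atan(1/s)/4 5*sin(t)/(4*t)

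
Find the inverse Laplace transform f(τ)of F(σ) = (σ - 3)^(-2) τ*exp(3*τ)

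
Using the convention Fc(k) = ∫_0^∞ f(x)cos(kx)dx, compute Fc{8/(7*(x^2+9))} 4*pi*exp(-3*k)/21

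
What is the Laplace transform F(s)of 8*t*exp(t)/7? 8/(7*(s - 1)^2)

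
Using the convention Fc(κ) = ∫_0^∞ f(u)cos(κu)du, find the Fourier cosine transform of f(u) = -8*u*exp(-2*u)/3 8*(κ^2 - 4)/(3*(κ^2 + 4)^2)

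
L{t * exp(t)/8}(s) 1/(8 * (s - 1)^2)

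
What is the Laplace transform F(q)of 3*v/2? 3/(2*q^2)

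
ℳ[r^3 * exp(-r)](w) gamma(w+3)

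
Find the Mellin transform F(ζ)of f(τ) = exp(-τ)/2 gamma(ζ)/2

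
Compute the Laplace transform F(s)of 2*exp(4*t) 2/(s - 4)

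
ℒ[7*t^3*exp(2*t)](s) 42/(s - 2)^4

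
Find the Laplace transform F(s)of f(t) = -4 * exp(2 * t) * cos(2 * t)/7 4 * (2 - s)/(7 * ((s - 2)^2+4))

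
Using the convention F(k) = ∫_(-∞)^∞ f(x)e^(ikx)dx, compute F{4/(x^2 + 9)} 4*pi*exp(-3*Abs(k))/3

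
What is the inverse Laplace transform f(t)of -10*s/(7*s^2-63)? -10*cosh(3*t)/7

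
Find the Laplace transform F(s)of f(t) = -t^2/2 -1/s^3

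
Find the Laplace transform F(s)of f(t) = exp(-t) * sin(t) 1/((s+1)^2+1)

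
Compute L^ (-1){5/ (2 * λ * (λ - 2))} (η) 5 * exp (η) * sinh (η)/2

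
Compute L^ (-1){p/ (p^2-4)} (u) cosh (2*u)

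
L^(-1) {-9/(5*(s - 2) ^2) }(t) -9*t*exp(2*t) /5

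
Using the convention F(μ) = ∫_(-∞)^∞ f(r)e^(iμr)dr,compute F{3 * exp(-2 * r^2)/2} 3 * sqrt(2) * sqrt(pi) * exp(-μ^2/8)/4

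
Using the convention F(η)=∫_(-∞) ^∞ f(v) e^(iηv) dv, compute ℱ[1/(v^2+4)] pi*exp(-2*Abs(η) ) /2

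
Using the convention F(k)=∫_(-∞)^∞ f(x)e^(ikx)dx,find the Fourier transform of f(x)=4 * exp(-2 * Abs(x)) 16/(k^2 + 4)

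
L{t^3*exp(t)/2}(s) 3/(s - 1)^4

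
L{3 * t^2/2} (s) 3/s^3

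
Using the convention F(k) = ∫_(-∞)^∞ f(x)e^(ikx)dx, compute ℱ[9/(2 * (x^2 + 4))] 9 * pi * exp(-2 * Abs(k))/4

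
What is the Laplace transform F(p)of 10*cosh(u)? 10*p/(p^2 - 1)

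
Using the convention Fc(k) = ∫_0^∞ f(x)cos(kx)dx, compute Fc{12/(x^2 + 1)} 6*pi*exp(-k)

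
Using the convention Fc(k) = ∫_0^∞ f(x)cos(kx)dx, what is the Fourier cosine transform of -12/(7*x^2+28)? -3*pi*exp(-2*k)/7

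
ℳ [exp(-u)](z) gamma(z)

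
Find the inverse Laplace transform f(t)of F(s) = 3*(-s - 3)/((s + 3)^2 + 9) -3*exp(-3*t)*cos(3*t)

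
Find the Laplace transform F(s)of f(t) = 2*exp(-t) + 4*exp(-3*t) 4/(s + 3) + 2/(s + 1)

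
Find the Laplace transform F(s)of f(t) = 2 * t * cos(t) 2 * (s^2 - 1)/(s^2 + 1)^2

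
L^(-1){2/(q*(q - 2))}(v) 2*exp(v)*sinh(v)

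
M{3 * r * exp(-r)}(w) 3 * gamma(w + 1)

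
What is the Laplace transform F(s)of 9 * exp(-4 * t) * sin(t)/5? 9/(5 * ((s + 4)^2 + 1))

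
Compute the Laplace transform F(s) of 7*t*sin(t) 14*s/(s^2 + 1) ^2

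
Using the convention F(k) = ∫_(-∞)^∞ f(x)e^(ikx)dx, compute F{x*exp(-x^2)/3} I*sqrt(pi)*k*exp(-k^2/4)/6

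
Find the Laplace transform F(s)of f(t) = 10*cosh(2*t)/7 10*s/(7*(s^2 - 4))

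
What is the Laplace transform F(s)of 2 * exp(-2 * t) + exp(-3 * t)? 2/(s + 2) + 1/(s + 3)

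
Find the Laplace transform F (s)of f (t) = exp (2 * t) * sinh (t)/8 1/ (8 * ( (s - 2)^2 - 1))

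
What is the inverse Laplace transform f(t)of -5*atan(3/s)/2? -5*sin(3*t)/(2*t)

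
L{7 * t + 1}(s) 7/s^2 + 1/s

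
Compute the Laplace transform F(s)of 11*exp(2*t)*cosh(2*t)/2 11*(s - 2)/(2*s*(s - 4))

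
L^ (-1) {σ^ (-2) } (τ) τ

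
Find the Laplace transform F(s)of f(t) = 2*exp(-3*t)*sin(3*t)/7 6/(7*((s + 3)^2 + 9))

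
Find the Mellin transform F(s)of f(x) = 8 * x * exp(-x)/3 8 * gamma(s + 1)/3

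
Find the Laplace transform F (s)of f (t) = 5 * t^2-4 10/s^3-4/s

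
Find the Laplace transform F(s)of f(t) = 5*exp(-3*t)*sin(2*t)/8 5/(4*((s + 3)^2 + 4))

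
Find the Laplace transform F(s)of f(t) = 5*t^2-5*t 10/s^3-5/s^2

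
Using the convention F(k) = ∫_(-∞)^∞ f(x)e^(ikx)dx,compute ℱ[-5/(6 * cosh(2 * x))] -5 * pi/(12 * cosh(pi * k/4))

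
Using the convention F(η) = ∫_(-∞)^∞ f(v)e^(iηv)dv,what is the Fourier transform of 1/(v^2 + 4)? pi * exp(-2 * Abs(η))/2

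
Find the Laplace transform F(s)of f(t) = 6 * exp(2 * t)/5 6/(5 * (s - 2))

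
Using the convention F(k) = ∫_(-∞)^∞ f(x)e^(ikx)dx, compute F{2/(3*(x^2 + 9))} 2*pi*exp(-3*Abs(k))/9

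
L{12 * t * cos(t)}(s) 12 * (s^2 - 1)/(s^2+1)^2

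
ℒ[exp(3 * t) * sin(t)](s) 1/((s - 3)^2 + 1)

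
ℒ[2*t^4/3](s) 16/s^5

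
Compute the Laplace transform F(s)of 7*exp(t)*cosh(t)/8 7*(s - 1)/(8*s*(s - 2))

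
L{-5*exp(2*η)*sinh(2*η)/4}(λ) -5/(2*λ*(λ - 4))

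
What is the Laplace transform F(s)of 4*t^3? 24/s^4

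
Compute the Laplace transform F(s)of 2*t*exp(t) 2/(s - 1)^2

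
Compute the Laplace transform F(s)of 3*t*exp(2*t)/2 3/(2*(s - 2)^2)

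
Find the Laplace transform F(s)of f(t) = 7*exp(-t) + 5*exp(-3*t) 7/(s + 1) + 5/(s + 3)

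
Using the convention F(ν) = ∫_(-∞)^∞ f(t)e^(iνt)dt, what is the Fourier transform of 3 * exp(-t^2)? 3 * sqrt(pi) * exp(-ν^2/4)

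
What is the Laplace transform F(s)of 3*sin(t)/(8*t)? 3*atan(1/s)/8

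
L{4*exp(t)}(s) 4/(s - 1)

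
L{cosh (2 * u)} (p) p/ (p^2 - 4)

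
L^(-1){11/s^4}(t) 11 * t^3/6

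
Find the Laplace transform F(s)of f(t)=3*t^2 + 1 6/s^3 + 1/s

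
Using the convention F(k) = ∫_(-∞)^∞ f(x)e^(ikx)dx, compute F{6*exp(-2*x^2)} 3*sqrt(2)*sqrt(pi)*exp(-k^2/8)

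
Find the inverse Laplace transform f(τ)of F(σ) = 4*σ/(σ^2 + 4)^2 τ*sin(2*τ)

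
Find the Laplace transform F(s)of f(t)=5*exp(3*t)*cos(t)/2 5*(s - 3)/(2*((s - 3)^2 + 1))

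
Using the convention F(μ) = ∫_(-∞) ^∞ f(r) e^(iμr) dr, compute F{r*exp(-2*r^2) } sqrt(2)*I*sqrt(pi)*μ*exp(-μ^2/8) /8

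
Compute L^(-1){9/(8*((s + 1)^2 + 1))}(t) 9*exp(-t)*sin(t)/8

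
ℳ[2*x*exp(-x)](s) 2*gamma(s + 1)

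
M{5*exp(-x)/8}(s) 5*gamma(s)/8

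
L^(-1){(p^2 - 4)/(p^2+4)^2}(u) u*cos(2*u)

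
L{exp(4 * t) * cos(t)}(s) (s - 4)/((s - 4)^2 + 1)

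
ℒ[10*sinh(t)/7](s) 10/(7*(s^2 - 1))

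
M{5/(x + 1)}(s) 5*pi*csc(pi*s)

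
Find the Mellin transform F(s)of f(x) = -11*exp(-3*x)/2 -11*gamma(s)/(2*3^s)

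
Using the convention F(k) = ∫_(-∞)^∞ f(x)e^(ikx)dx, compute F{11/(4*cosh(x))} 11*pi/(4*cosh(pi*k/2))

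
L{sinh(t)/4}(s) 1/(4*(s^2 - 1))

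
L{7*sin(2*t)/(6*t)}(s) 7*atan(2/s)/6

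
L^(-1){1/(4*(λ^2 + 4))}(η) sin(2*η)/8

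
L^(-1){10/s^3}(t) 5 * t^2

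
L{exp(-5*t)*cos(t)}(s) (s + 5)/((s + 5)^2 + 1)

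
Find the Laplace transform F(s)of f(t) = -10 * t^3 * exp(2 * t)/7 -60/(7 * (s - 2)^4)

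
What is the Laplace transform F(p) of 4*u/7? 4/(7*p^2) 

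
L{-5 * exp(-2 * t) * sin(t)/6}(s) -5/(6 * (s + 2)^2 + 6)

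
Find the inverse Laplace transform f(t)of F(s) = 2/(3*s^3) t^2/3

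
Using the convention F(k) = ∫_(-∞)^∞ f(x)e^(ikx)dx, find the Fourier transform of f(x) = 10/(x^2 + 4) 5*pi*exp(-2*Abs(k))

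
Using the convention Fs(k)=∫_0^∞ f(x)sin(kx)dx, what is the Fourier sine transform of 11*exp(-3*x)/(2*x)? 11*atan(k/3)/2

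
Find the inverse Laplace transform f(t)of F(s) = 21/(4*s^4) 7*t^3/8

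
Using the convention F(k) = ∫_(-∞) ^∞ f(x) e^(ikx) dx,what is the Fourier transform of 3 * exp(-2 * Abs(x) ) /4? 3/(k^2+4) 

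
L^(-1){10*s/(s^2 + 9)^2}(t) 5*t*sin(3*t)/3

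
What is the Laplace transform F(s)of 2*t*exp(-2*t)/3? 2/(3*(s + 2)^2)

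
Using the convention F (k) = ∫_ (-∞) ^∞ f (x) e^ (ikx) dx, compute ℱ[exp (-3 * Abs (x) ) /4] 3/ (2 * (k^2+9) ) 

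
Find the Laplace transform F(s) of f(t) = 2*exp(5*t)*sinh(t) 2/((s - 5) ^2 - 1) 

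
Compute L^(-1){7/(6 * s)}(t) 7/6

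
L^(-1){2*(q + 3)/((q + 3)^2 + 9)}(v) 2*exp(-3*v)*cos(3*v)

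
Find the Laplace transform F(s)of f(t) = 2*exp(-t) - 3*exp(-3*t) 2/(s + 1) - 3/(s + 3)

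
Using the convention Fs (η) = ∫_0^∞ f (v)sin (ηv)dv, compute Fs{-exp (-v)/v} -atan (η)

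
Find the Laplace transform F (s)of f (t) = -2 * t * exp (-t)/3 -2/ (3 * (s + 1)^2)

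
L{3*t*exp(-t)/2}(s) 3/(2*(s + 1)^2)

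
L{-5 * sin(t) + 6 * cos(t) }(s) 6 * s/(s^2 + 1)-5/(s^2 + 1) 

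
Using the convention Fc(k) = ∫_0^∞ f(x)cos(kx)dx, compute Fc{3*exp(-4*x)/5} 12/(5*(k^2 + 16))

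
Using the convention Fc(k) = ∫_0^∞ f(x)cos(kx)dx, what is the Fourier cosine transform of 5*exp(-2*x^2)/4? 5*sqrt(2)*sqrt(pi)*exp(-k^2/8)/16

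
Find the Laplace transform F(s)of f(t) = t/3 1/(3 * s^2)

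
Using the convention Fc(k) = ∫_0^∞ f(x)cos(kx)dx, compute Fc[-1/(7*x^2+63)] -pi*exp(-3*k)/42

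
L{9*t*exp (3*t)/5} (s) 9/ (5*(s - 3)^2)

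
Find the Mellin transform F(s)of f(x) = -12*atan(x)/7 6*pi*sec(pi*s/2)/(7*s)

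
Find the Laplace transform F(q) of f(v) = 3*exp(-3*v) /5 3/(5*(q+3) ) 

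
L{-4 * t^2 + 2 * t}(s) 2/s^2 - 8/s^3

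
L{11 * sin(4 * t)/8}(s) 11/(2 * (s^2 + 16))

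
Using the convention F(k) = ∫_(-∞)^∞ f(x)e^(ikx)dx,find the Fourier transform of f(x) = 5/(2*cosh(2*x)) 5*pi/(4*cosh(pi*k/4))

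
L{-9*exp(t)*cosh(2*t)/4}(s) 9*(1 - s)/(4*((s - 1)^2 - 4))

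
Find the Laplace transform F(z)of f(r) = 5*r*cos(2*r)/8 5*(z^2 - 4)/(8*(z^2 + 4)^2)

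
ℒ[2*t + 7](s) 7/s + 2/s^2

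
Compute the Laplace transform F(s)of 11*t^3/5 66/(5*s^4)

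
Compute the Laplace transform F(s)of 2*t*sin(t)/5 4*s/(5*(s^2 + 1)^2)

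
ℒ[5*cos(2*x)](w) 5*w/(w^2 + 4)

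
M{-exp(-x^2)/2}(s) -gamma(s/2)/4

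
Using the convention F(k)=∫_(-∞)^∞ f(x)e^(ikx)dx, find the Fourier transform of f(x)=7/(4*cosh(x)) 7*pi/(4*cosh(pi*k/2))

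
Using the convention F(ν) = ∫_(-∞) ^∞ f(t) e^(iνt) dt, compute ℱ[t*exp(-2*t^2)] sqrt(2)*I*sqrt(pi)*ν*exp(-ν^2/8) /8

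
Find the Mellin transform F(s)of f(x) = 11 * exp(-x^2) 11 * gamma(s/2)/2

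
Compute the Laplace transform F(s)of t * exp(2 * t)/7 1/(7 * (s - 2)^2)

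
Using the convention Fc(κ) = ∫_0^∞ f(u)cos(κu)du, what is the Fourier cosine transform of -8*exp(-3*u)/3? -8/(κ^2 + 9)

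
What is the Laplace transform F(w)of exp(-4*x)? 1/(w + 4)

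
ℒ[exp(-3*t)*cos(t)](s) (s + 3)/((s + 3)^2 + 1)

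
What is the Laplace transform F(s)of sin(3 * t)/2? 3/(2 * (s^2 + 9))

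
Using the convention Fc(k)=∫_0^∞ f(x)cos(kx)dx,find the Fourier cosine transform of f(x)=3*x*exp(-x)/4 3*(1 - k^2)/(4*(k^2 + 1)^2)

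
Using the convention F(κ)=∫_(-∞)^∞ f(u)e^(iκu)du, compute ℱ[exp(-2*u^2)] sqrt(2)*sqrt(pi)*exp(-κ^2/8)/2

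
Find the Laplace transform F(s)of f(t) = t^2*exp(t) 2/(s - 1)^3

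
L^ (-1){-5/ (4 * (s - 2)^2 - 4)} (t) -5 * exp (2 * t) * sinh (t)/4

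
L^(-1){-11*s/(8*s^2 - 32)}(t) -11*cosh(2*t)/8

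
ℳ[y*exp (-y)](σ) gamma (σ+1)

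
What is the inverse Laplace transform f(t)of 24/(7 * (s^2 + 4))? 12 * sin(2 * t)/7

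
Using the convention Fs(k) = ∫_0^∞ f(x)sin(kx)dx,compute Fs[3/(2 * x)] 3 * pi/4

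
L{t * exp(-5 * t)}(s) (s + 5)^(-2)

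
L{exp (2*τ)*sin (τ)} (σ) 1/ ( (σ - 2)^2+1)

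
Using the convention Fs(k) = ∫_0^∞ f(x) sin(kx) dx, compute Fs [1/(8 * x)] pi/16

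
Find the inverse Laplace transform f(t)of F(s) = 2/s 2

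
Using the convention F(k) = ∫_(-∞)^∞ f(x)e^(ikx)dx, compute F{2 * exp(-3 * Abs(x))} 12/(k^2 + 9)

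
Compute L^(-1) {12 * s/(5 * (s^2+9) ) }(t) 12 * cos(3 * t) /5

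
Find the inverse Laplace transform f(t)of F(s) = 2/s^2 2*t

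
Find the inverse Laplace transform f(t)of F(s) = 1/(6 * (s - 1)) exp(t)/6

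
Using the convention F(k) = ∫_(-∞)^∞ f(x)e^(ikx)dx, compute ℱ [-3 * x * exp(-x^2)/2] -3 * I * sqrt(pi) * k * exp(-k^2/4)/4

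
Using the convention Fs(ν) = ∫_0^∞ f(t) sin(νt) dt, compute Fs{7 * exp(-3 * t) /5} 7 * ν/(5 * (ν^2 + 9) ) 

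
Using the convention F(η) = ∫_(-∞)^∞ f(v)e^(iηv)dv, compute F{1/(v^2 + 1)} pi*exp(-Abs(η))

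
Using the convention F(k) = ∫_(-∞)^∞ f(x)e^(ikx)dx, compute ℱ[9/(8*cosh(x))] 9*pi/(8*cosh(pi*k/2))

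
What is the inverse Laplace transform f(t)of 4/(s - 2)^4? 2*t^3*exp(2*t)/3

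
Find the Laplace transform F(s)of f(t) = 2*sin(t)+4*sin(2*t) 2/(s^2+1)+8/(s^2+4)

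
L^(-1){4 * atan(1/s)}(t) 4 * sin(t)/t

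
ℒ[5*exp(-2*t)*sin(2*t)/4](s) 5/(2*((s + 2)^2 + 4))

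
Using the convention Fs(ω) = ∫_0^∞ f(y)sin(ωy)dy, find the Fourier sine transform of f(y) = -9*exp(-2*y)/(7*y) -9*atan(ω/2)/7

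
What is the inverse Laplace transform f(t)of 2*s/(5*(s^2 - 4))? 2*cosh(2*t)/5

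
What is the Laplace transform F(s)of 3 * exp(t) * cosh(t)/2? 3 * (s - 1)/(2 * s * (s - 2))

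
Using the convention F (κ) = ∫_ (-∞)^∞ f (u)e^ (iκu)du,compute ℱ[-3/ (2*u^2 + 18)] -pi*exp (-3*Abs (κ))/2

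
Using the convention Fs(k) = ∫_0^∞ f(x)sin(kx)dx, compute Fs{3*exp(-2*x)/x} 3*atan(k/2)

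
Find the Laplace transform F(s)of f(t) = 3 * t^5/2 180/s^6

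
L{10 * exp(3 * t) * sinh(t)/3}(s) 10/(3 * ((s - 3)^2 - 1))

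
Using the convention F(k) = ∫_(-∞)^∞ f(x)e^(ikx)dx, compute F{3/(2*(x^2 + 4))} 3*pi*exp(-2*Abs(k))/4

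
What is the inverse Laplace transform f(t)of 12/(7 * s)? 12/7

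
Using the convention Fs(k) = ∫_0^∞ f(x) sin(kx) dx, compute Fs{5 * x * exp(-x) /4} 5 * k/(2 * (k^2 + 1) ^2) 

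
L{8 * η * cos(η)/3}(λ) 8 * (λ^2 - 1)/(3 * (λ^2 + 1)^2)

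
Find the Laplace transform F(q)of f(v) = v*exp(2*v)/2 1/(2*(q - 2)^2)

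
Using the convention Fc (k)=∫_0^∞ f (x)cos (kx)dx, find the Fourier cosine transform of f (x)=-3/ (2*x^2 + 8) -3*pi*exp (-2*k)/8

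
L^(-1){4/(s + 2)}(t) 4 * exp(-2 * t)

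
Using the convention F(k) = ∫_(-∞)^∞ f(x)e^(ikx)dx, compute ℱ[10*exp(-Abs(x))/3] 20/(3*(k^2 + 1))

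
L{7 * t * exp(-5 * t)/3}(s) 7/(3 * (s+5)^2)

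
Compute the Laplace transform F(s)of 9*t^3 54/s^4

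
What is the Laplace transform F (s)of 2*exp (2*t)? 2/ (s - 2)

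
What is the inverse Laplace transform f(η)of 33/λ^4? 11*η^3/2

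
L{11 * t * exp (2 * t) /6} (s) 11/ (6 * (s - 2) ^2) 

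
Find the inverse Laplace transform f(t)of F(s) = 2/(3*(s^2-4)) sinh(2*t)/3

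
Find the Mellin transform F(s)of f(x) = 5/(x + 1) 5*pi*csc(pi*s)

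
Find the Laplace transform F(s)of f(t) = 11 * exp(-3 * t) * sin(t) 11/((s + 3)^2 + 1)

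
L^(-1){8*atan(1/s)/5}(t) 8*sin(t)/(5*t)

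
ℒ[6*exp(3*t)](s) 6/(s - 3)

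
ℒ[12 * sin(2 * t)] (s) 24/(s^2 + 4) 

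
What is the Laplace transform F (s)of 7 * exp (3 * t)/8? 7/ (8 * (s - 3))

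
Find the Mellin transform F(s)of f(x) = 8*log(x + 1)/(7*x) -8*pi*csc(pi*s)/(7*s - 7)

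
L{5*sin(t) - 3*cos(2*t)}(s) 5/(s^2+1) - 3*s/(s^2+4)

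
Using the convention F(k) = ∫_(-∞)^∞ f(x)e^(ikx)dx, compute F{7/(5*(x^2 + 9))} 7*pi*exp(-3*Abs(k))/15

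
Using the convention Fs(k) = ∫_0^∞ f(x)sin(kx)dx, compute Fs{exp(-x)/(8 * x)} atan(k)/8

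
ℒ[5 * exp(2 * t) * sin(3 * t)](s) 15/((s - 2)^2 + 9)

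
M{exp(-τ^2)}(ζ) gamma(ζ/2)/2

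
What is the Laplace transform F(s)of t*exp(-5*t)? (s + 5)^(-2)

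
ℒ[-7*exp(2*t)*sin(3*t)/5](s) -21/(5*(s - 2)^2 + 45)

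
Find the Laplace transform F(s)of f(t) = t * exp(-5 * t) (s + 5)^(-2)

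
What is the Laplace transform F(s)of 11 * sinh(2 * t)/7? 22/(7 * (s^2-4))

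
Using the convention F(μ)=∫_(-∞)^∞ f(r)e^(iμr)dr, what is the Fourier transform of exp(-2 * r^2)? sqrt(2) * sqrt(pi) * exp(-μ^2/8)/2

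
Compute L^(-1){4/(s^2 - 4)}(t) 2*sinh(2*t)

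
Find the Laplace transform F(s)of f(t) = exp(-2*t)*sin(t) 1/((s + 2)^2 + 1)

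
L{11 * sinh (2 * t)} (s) 22/ (s^2-4)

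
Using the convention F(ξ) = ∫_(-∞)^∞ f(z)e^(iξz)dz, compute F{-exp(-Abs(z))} -2/(ξ^2 + 1)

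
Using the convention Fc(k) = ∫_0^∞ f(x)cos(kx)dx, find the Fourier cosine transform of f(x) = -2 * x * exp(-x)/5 2 * (k^2 - 1)/(5 * (k^2 + 1)^2)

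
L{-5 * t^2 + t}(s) s^(-2) - 10/s^3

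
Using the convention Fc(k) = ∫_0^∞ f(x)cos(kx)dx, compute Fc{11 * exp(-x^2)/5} 11 * sqrt(pi) * exp(-k^2/4)/10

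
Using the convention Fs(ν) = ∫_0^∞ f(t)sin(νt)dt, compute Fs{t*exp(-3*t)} 6*ν/(ν^2 + 9)^2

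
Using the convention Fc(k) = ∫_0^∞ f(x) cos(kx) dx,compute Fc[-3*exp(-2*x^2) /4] -3*sqrt(2)*sqrt(pi)*exp(-k^2/8) /16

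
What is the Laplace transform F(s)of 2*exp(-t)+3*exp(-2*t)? 2/(s+1)+3/(s+2)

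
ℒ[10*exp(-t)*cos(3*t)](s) 10*(s + 1)/((s + 1)^2 + 9)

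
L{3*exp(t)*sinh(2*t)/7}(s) 6/(7*((s - 1)^2 - 4))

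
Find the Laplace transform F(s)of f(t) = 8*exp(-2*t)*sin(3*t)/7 24/(7*((s+2)^2+9))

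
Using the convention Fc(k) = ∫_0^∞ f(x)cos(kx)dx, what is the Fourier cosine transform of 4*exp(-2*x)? 8/(k^2 + 4)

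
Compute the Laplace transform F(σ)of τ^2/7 2/(7*σ^3)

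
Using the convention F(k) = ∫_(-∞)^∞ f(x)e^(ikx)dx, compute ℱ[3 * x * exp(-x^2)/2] 3 * I * sqrt(pi) * k * exp(-k^2/4)/4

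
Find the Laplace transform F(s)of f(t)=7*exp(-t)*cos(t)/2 7*(s + 1)/(2*((s + 1)^2 + 1))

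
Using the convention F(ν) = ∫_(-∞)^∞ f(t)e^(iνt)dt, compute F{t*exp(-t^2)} I*sqrt(pi)*ν*exp(-ν^2/4)/2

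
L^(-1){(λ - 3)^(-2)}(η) η * exp(3 * η)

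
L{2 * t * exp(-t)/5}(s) 2/(5 * (s + 1)^2)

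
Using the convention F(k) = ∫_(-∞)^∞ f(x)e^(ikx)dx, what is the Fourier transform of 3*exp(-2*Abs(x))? 12/(k^2+4)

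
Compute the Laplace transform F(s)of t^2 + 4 4/s + 2/s^3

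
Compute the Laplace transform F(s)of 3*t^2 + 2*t 2/s^2 + 6/s^3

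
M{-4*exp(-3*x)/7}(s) -4*gamma(s)/(7*3^s)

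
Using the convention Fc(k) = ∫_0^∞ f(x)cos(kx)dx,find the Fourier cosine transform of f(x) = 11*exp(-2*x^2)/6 11*sqrt(2)*sqrt(pi)*exp(-k^2/8)/24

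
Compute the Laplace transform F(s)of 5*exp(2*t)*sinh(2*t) 10/(s*(s - 4))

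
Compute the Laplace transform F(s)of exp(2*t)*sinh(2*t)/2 1/(s*(s - 4))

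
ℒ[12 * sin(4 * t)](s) 48/(s^2+16)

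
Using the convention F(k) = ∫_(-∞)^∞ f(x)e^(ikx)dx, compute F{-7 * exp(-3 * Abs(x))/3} -14/(k^2 + 9)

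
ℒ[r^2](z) 2/z^3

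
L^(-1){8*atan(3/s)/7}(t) 8*sin(3*t)/(7*t)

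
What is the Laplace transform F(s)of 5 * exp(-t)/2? 5/(2 * (s + 1))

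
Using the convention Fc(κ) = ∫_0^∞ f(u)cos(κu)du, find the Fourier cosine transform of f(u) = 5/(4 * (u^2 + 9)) 5 * pi * exp(-3 * κ)/24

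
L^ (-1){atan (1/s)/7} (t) sin (t)/ (7 * t)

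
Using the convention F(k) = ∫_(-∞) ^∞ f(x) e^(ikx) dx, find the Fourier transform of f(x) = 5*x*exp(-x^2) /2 5*I*sqrt(pi)*k*exp(-k^2/4) /4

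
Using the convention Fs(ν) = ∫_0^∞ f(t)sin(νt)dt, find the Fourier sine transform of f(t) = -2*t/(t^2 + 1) -pi*exp(-ν)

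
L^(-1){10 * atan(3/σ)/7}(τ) 10 * sin(3 * τ)/(7 * τ)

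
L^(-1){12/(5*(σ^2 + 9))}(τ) 4*sin(3*τ)/5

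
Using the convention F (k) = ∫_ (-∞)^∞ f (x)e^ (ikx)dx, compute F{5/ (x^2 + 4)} 5*pi*exp (-2*Abs (k))/2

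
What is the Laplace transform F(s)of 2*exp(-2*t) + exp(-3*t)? 2/(s + 2) + 1/(s + 3)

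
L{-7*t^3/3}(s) -14/s^4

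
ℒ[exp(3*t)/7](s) 1/(7*(s - 3))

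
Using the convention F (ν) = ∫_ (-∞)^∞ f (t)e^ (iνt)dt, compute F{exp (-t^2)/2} sqrt (pi)*exp (-ν^2/4)/2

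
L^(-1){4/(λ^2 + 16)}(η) sin(4*η)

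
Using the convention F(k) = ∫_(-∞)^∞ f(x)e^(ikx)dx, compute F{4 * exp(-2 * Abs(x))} 16/(k^2 + 4)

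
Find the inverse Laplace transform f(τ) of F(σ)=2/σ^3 τ^2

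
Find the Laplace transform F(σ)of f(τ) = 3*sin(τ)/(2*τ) 3*atan(1/σ)/2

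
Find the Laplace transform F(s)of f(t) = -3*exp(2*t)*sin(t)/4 -3/(4*(s - 2)^2 + 4)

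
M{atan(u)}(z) -pi*sec(pi*z/2)/(2*z)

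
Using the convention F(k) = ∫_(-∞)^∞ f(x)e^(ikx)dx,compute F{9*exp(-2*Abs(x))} 36/(k^2 + 4)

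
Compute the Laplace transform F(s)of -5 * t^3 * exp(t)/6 -5/(s - 1)^4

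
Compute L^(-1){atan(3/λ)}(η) sin(3*η)/η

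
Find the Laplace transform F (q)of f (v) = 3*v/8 3/ (8*q^2)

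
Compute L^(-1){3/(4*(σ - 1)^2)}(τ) 3*τ*exp(τ)/4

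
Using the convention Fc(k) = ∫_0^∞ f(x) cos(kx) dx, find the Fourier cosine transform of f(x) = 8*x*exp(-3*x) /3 8*(9 - k^2) /(3*(k^2 + 9) ^2) 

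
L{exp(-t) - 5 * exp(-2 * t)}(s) 1/(s + 1) - 5/(s + 2)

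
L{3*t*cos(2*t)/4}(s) 3*(s^2 - 4)/(4*(s^2 + 4)^2)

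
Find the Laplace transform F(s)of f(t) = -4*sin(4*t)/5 -16/(5*s^2 + 80)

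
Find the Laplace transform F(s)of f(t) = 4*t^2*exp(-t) 8/(s + 1)^3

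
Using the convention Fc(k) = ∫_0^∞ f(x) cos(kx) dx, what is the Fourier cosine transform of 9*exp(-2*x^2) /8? 9*sqrt(2)*sqrt(pi)*exp(-k^2/8) /32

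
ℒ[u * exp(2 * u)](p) (p - 2)^(-2)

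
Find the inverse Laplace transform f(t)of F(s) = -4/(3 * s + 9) -4 * exp(-3 * t)/3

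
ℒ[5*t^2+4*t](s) 4/s^2+10/s^3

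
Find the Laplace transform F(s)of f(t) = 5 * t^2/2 5/s^3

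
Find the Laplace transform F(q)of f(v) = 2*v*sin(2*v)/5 8*q/(5*(q^2 + 4)^2)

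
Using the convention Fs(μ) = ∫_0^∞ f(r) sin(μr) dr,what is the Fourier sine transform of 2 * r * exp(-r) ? 4 * μ/(μ^2 + 1) ^2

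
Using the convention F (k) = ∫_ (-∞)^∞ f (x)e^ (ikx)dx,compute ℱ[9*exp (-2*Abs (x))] 36/ (k^2+4)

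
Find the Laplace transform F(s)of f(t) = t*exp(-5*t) (s + 5)^(-2)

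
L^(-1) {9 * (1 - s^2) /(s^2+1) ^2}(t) -9 * t * cos(t) 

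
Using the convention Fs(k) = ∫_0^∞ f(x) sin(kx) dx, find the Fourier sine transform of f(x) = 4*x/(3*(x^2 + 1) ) 2*pi*exp(-k) /3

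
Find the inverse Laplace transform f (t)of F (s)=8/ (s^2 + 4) 4 * sin (2 * t)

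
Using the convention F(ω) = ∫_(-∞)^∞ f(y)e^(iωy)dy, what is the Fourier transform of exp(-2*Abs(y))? 4/(ω^2+4)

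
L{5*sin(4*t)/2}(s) 10/(s^2 + 16)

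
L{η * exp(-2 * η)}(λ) (λ + 2)^(-2)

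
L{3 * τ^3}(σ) 18/σ^4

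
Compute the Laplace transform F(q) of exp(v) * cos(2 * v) (q - 1) /((q - 1) ^2 + 4) 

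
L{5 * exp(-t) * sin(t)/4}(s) 5/(4 * ((s + 1)^2 + 1))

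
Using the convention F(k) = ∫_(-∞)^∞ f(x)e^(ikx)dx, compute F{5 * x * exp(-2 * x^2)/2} 5 * sqrt(2) * I * sqrt(pi) * k * exp(-k^2/8)/16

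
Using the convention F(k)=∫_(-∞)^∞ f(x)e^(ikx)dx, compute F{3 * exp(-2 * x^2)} 3 * sqrt(2) * sqrt(pi) * exp(-k^2/8)/2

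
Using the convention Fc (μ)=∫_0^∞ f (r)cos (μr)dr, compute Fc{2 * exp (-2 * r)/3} 4/ (3 * (μ^2 + 4))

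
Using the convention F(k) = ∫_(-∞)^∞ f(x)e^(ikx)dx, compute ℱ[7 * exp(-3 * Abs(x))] 42/(k^2 + 9)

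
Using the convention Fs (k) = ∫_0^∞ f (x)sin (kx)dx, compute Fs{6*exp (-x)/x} 6*atan (k)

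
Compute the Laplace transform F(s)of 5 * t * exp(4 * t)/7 5/(7 * (s - 4)^2)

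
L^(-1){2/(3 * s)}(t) 2/3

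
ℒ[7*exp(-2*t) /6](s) 7/(6*(s + 2) ) 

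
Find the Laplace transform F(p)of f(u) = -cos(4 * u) -p/(p^2 + 16)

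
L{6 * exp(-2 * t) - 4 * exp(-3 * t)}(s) 6/(s + 2) - 4/(s + 3)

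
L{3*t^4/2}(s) 36/s^5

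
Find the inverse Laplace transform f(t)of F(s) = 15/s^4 5*t^3/2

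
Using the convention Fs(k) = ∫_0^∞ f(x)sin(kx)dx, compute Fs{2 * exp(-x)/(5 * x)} 2 * atan(k)/5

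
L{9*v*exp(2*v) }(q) 9/(q - 2) ^2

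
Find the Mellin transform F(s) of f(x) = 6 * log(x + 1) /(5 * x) -6 * pi * csc(pi * s) /(5 * s - 5) 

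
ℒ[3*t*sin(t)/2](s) 3*s/(s^2+1)^2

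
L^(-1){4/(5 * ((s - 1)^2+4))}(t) 2 * exp(t) * sin(2 * t)/5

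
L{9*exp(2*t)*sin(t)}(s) 9/((s - 2)^2 + 1)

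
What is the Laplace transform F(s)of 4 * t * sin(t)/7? 8 * s/(7 * (s^2 + 1)^2)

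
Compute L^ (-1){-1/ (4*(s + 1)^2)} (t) -t*exp (-t)/4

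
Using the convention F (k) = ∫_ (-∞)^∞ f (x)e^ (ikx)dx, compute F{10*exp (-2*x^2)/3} 5*sqrt (2)*sqrt (pi)*exp (-k^2/8)/3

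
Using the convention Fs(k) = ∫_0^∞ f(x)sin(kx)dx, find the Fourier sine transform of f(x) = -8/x -4 * pi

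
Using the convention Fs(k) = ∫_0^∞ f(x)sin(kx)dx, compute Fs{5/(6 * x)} 5 * pi/12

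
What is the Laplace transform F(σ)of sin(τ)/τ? atan(1/σ)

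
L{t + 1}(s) 1/s + s^(-2)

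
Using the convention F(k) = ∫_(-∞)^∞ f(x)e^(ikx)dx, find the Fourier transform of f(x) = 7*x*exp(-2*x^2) 7*sqrt(2)*I*sqrt(pi)*k*exp(-k^2/8)/8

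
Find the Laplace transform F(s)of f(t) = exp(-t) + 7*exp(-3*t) 7/(s + 3) + 1/(s + 1)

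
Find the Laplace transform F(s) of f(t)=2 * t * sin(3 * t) 12 * s/(s^2 + 9) ^2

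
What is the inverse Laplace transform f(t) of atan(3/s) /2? sin(3*t) /(2*t) 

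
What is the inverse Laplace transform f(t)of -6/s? -6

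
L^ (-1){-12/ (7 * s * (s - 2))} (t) -12 * exp (t) * sinh (t)/7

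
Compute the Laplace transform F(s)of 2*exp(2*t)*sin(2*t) 4/((s - 2)^2 + 4)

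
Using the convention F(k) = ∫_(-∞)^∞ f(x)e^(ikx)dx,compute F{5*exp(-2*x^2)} 5*sqrt(2)*sqrt(pi)*exp(-k^2/8)/2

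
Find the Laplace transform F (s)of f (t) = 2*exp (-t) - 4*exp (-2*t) 2/ (s + 1) - 4/ (s + 2)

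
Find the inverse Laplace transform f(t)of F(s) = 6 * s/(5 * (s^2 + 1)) 6 * cos(t)/5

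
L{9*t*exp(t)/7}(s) 9/(7*(s - 1)^2)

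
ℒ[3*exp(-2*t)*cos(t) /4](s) 3*(s + 2) /(4*((s + 2) ^2 + 1) ) 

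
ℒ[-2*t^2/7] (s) -4/ (7*s^3)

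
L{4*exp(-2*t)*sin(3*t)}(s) 12/((s+2)^2+9)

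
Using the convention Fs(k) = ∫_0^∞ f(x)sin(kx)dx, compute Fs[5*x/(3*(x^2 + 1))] 5*pi*exp(-k)/6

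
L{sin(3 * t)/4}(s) 3/(4 * (s^2 + 9))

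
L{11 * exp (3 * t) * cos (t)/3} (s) 11 * (s - 3)/ (3 * ( (s - 3)^2+1))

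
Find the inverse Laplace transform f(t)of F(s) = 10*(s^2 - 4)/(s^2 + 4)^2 10*t*cos(2*t)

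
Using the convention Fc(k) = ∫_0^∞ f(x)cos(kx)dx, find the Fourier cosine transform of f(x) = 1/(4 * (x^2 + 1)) pi * exp(-k)/8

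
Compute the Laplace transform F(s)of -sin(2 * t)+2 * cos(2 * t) 2 * s/(s^2+4) - 2/(s^2+4)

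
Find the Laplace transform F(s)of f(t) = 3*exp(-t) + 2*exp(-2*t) 3/(s + 1) + 2/(s + 2)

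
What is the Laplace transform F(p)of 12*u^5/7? 1440/(7*p^6)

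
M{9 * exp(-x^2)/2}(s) 9 * gamma(s/2)/4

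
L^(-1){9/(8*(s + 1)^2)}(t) 9*t*exp(-t)/8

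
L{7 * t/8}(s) 7/(8 * s^2)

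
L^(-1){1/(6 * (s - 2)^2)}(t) t * exp(2 * t)/6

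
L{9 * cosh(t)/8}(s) 9 * s/(8 * (s^2 - 1))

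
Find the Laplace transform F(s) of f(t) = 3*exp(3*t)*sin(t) 3/((s - 3) ^2 + 1) 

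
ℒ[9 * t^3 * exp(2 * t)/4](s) 27/(2 * (s - 2)^4)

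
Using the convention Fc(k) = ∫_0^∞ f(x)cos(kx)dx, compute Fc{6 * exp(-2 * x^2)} 3 * sqrt(2) * sqrt(pi) * exp(-k^2/8)/2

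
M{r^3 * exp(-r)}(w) gamma(w+3)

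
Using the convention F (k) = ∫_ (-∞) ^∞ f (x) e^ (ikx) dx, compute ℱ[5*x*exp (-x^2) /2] 5*I*sqrt (pi)*k*exp (-k^2/4) /4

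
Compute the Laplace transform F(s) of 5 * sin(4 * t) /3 20/(3 * (s^2+16) ) 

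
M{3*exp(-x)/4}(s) 3*gamma(s)/4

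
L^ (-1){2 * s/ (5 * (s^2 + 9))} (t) 2 * cos (3 * t)/5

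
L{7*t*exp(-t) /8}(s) 7/(8*(s+1) ^2) 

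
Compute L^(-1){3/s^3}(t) 3*t^2/2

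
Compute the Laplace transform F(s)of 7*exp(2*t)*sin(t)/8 7/(8*((s - 2)^2+1))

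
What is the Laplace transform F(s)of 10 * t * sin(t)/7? 20 * s/(7 * (s^2 + 1)^2)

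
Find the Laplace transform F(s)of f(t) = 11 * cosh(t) 11 * s/(s^2-1)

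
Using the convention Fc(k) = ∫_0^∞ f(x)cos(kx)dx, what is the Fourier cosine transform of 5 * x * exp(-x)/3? 5 * (1 - k^2)/(3 * (k^2 + 1)^2)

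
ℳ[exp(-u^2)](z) gamma(z/2)/2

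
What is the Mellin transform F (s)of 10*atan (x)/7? -5*pi*sec (pi*s/2)/ (7*s)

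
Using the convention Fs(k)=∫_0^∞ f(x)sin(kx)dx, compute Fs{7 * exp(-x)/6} 7 * k/(6 * (k^2 + 1))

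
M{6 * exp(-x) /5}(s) 6 * gamma(s) /5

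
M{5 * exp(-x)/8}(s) 5 * gamma(s)/8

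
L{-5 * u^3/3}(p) -10/p^4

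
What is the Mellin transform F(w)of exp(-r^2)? gamma(w/2)/2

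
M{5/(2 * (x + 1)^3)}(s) 5 * pi * (s - 2) * (s - 1)/(4 * sin(pi * s))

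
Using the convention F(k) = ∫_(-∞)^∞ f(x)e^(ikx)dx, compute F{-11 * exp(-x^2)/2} -11 * sqrt(pi) * exp(-k^2/4)/2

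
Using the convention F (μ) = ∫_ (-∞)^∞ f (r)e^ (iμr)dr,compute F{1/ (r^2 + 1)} pi*exp (-Abs (μ))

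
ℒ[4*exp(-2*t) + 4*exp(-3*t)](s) 4/(s + 2) + 4/(s + 3)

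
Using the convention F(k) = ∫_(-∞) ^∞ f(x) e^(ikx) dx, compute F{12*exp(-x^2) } 12*sqrt(pi)*exp(-k^2/4) 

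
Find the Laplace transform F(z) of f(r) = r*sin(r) 2*z/(z^2 + 1) ^2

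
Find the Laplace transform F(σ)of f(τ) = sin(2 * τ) 2/(σ^2 + 4)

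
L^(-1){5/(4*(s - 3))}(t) 5*exp(3*t)/4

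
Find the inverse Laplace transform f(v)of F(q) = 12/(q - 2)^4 2 * v^3 * exp(2 * v)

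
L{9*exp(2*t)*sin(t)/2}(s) 9/(2*((s - 2)^2 + 1))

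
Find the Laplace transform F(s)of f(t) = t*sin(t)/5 2*s/(5*(s^2+1)^2)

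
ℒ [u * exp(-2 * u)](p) (p + 2)^(-2)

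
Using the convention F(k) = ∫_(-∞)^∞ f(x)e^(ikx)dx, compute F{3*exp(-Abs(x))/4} 3/(2*(k^2 + 1))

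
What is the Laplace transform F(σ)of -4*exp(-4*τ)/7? -4/(7*σ + 28)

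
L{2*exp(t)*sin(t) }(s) 2/((s - 1) ^2 + 1) 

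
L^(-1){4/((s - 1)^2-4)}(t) 2 * exp(t) * sinh(2 * t)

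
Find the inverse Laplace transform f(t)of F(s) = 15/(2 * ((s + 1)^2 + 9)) 5 * exp(-t) * sin(3 * t)/2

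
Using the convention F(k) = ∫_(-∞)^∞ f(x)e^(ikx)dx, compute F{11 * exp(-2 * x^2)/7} 11 * sqrt(2) * sqrt(pi) * exp(-k^2/8)/14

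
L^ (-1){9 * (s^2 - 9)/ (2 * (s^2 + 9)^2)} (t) 9 * t * cos (3 * t)/2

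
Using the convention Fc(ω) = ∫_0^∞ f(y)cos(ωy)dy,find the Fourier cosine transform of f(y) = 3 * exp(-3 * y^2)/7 sqrt(3) * sqrt(pi) * exp(-ω^2/12)/14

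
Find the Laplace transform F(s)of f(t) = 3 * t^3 18/s^4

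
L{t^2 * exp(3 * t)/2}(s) (s - 3)^(-3)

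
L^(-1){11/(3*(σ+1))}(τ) 11*exp(-τ)/3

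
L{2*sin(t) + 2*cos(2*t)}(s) 2/(s^2 + 1) + 2*s/(s^2 + 4)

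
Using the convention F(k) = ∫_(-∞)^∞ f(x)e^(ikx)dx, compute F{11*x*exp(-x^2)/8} 11*I*sqrt(pi)*k*exp(-k^2/4)/16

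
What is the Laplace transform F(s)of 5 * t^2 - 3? 10/s^3 - 3/s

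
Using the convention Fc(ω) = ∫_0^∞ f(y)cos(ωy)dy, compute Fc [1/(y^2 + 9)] pi*exp(-3*ω)/6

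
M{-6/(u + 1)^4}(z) -gamma(z) * gamma(4 - z)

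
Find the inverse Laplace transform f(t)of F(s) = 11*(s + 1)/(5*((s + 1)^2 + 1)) 11*exp(-t)*cos(t)/5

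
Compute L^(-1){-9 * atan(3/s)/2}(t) -9 * sin(3 * t)/(2 * t)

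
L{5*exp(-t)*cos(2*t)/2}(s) 5*(s + 1)/(2*((s + 1)^2 + 4))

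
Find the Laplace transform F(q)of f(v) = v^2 2/q^3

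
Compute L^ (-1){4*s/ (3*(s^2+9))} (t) 4*cos (3*t)/3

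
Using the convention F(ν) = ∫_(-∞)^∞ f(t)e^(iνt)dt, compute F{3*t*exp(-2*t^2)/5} 3*sqrt(2)*I*sqrt(pi)*ν*exp(-ν^2/8)/40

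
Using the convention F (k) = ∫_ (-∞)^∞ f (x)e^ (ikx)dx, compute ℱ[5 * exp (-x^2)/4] 5 * sqrt (pi) * exp (-k^2/4)/4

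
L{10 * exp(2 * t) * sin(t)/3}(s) 10/(3 * ((s - 2)^2 + 1))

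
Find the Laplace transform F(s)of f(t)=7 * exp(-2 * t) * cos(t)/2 7 * (s+2)/(2 * ((s+2)^2+1))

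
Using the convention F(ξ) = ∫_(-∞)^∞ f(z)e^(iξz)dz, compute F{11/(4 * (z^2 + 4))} 11 * pi * exp(-2 * Abs(ξ))/8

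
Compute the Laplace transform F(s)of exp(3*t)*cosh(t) (s - 3)/((s - 3)^2 - 1)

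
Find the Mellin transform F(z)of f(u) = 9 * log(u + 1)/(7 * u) -9 * pi * csc(pi * z)/(7 * z - 7)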